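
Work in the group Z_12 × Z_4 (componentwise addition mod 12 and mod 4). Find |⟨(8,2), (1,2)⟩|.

24

|⟨(8,2)⟩| = 6 and |⟨(1,2)⟩| = 12, so |H| is a multiple of lcm(6, 12) = 12 and divides |G| = 48.
Closing under the operation: H = {(0,0), (0,2), (1,0), (1,2), (2,0), (2,2), (3,0), (3,2), (4,0), (4,2), (5,0), (5,2), (6,0), (6,2), (7,0), (7,2), (8,0), (8,2), (9,0), (9,2), (10,0), (10,2), (11,0), (11,2)}, so |H| = 24.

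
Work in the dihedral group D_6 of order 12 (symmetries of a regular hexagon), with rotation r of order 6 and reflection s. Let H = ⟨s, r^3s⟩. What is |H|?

4

|⟨s⟩| = 2 and |⟨r^3s⟩| = 2, so |H| is a multiple of lcm(2, 2) = 2 and divides |G| = 12.
Closing under the operation: H = {e, r^3, s, r^3s}, so |H| = 4.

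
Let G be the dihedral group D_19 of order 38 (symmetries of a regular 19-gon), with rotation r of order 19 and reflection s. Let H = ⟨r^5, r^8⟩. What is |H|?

|⟨r^5⟩| = 19 and |⟨r^8⟩| = 19, so |H| is a multiple of lcm(19, 19) = 19 and divides |G| = 38.
Closing under the operation: H = {e, r, r^2, r^3, r^4, r^5, r^6, r^7, r^8, r^9, r^10, r^11, r^12, r^13, r^14, r^15, r^16, r^17, r^18}, so |H| = 19.

19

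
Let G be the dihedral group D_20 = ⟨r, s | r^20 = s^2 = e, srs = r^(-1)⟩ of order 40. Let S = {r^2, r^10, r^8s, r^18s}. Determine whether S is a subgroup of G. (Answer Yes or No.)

No

The identity e ∉ S, so S is not a subgroup.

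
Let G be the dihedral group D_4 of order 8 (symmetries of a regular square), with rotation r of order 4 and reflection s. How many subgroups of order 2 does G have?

|G| = 8 and 2 | 8, so subgroups of order 2 are possible by Lagrange.
The subgroups of order 2 are: {e, r^2}; {e, r^2s}; {e, r^3s}; {e, rs}; … (5 in all).
So G has 5 subgroups of order 2.

5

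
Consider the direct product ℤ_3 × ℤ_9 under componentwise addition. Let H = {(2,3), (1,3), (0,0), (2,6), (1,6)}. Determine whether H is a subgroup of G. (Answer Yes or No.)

|H| = 5 does not divide |G| = 27, so by Lagrange H is not a subgroup.

No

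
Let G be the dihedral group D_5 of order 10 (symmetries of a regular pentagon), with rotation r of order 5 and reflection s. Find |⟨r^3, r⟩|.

|⟨r^3⟩| = 5 and |⟨r⟩| = 5, so |H| is a multiple of lcm(5, 5) = 5 and divides |G| = 10.
Closing under the operation: H = {e, r, r^2, r^3, r^4}, so |H| = 5.

5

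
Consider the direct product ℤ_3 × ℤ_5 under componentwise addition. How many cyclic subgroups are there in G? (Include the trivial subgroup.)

Group the elements of G by the cyclic subgroup they generate; each cyclic subgroup of order d accounts for φ(d) elements.
Cyclic subgroups by order — order 1: 1; order 3: 1; order 5: 1; order 15: 1.
Total: 4.

4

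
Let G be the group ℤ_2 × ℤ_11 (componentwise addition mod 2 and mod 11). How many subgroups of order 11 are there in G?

1

|G| = 22 and 11 | 22, so subgroups of order 11 are possible by Lagrange.
The subgroups of order 11 are: {(0,0), (0,1), (0,2), (0,3), (0,4), (0,5), (0,6), (0,7), (0,8), (0,9), (0,10)}.
So G has 1 subgroup of order 11.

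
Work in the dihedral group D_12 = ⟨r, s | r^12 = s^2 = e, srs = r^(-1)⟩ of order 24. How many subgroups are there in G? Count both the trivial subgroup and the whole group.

|G| = 24, so by Lagrange every subgroup order divides 24. Divisors: 1, 2, 3, 4, 6, 8, 12, 24.
Subgroups by order — order 1: 1; order 2: 13; order 3: 1; order 4: 7; order 6: 5; order 8: 3; order 12: 3; order 24: 1.
Total: 1 + 13 + 1 + 7 + 5 + 3 + 3 + 1 = 34.

34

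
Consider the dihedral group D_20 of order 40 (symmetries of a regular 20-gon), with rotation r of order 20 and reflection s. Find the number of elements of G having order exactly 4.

2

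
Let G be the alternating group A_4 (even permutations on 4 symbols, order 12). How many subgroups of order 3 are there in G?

|G| = 12 and 3 | 12, so subgroups of order 3 are possible by Lagrange.
The subgroups of order 3 are: {e, (1 2 3), (1 3 2)}; {e, (1 2 4), (1 4 2)}; {e, (1 3 4), (1 4 3)}; {e, (2 3 4), (2 4 3)}.
So G has 4 subgroups of order 3.

4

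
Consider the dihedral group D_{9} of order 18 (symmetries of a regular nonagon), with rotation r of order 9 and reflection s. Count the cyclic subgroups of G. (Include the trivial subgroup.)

12

Each element a generates a cyclic subgroup ⟨a⟩; distinct elements may generate the same one (a cyclic group of order d has φ(d) generators).
Cyclic subgroups by order — order 1: 1; order 2: 9; order 3: 1; order 9: 1.
Total: 12.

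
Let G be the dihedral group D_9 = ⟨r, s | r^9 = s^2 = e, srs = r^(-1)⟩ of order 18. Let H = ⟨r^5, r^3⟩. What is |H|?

|⟨r^5⟩| = 9 and |⟨r^3⟩| = 3, so |H| is a multiple of lcm(9, 3) = 9 and divides |G| = 18.
Closing under the operation: H = {e, r, r^2, r^3, r^4, r^5, r^6, r^7, r^8}, so |H| = 9.

9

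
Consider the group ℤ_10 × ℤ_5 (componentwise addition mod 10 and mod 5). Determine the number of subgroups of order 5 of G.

|G| = 50 and 5 | 50, so subgroups of order 5 are possible by Lagrange.
The subgroups of order 5 are: {(0,0), (0,1), (0,2), (0,3), (0,4)}; {(0,0), (2,0), (4,0), (6,0), (8,0)}; {(0,0), (2,1), (4,2), (6,3), (8,4)}; {(0,0), (2,2), (4,4), (6,1), (8,3)}; … (6 in all).
So G has 6 subgroups of order 5.

6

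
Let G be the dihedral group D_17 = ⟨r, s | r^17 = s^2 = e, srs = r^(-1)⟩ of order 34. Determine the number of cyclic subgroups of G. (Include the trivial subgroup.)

Group the elements of G by the cyclic subgroup they generate; each cyclic subgroup of order d accounts for φ(d) elements.
Cyclic subgroups by order — order 1: 1; order 2: 17; order 17: 1.
Total: 19.

19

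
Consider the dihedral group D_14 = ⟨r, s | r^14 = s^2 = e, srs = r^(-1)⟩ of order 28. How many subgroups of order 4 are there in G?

7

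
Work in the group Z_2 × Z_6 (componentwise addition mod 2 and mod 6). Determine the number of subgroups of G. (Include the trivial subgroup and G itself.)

|G| = 12, so by Lagrange every subgroup order divides 12. Divisors: 1, 2, 3, 4, 6, 12.
Subgroups by order — order 1: 1; order 2: 3; order 3: 1; order 4: 1; order 6: 3; order 12: 1.
Total: 1 + 3 + 1 + 1 + 3 + 1 = 10.

10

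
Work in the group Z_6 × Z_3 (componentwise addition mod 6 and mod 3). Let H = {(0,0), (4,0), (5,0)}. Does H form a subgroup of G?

(4,0) ∈ H but its inverse (2,0) ∉ H, so H is not a subgroup.

No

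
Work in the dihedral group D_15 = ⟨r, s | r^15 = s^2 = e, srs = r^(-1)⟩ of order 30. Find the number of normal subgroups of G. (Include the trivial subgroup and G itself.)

G has 28 subgroups. Checking conjugation-invariance by order — order 1: 1/1 normal; order 2: 0/15 normal; order 3: 1/1 normal; order 5: 1/1 normal; order 6: 0/5 normal; order 10: 0/3 normal; order 15: 1/1 normal; order 30: 1/1 normal.
Total normal subgroups: 5.

5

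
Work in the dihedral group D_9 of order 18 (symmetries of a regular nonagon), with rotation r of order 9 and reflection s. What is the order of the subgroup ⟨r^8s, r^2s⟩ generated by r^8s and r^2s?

6

|⟨r^8s⟩| = 2 and |⟨r^2s⟩| = 2, so |H| is a multiple of lcm(2, 2) = 2 and divides |G| = 18.
Closing under the operation: H = {e, r^3, r^6, r^2s, r^5s, r^8s}, so |H| = 6.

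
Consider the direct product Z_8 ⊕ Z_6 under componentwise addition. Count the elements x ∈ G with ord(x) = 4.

An element (a,b) has order lcm(ord(a), ord(b)); count pairs with lcm equal to 4.
Enumerating gives 4 such elements.

4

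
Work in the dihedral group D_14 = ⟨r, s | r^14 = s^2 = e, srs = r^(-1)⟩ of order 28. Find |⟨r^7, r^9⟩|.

14

|⟨r^7⟩| = 2 and |⟨r^9⟩| = 14, so |H| is a multiple of lcm(2, 14) = 14 and divides |G| = 28.
Closing under the operation: H = {e, r, r^2, r^3, r^4, r^5, r^6, r^7, r^8, r^9, r^10, r^11, r^12, r^13}, so |H| = 14.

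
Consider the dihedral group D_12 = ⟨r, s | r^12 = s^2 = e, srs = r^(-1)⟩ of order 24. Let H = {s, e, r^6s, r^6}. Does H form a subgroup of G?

|H| = 4 divides |G| = 24, consistent with Lagrange.
H contains the identity, every element's inverse is in H, and H is closed under ·: it is a subgroup.

Yes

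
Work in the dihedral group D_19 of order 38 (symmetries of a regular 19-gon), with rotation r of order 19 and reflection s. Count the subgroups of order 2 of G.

19

|G| = 38 and 2 | 38, so subgroups of order 2 are possible by Lagrange.
The subgroups of order 2 are: {e, r^10s}; {e, r^11s}; {e, r^12s}; {e, r^13s}; … (19 in all).
So G has 19 subgroups of order 2.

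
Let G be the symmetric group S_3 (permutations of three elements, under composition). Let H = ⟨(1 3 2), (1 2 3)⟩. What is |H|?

3

|⟨(1 3 2)⟩| = 3 and |⟨(1 2 3)⟩| = 3, so |H| is a multiple of lcm(3, 3) = 3 and divides |G| = 6.
Closing under the operation: H = {e, (1 2 3), (1 3 2)}, so |H| = 3.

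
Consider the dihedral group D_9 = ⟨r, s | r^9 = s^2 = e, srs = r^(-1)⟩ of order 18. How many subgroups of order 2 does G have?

9

|G| = 18 and 2 | 18, so subgroups of order 2 are possible by Lagrange.
The subgroups of order 2 are: {e, r^2s}; {e, r^3s}; {e, r^4s}; {e, r^5s}; … (9 in all).
So G has 9 subgroups of order 2.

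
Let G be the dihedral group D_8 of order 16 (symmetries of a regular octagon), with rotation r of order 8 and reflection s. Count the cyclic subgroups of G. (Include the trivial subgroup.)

Group the elements of G by the cyclic subgroup they generate; each cyclic subgroup of order d accounts for φ(d) elements.
Cyclic subgroups by order — order 1: 1; order 2: 9; order 4: 1; order 8: 1.
Total: 12.

12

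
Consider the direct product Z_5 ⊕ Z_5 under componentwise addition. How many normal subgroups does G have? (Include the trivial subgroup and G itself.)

G is abelian, so every subgroup is normal.
G has 8 subgroups in total, hence 8 normal subgroups.

8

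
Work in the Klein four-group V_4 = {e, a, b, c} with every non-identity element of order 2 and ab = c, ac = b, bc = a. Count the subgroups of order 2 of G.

3

|G| = 4 and 2 | 4, so subgroups of order 2 are possible by Lagrange.
The subgroups of order 2 are: {e, a}; {e, b}; {e, c}.
So G has 3 subgroups of order 2.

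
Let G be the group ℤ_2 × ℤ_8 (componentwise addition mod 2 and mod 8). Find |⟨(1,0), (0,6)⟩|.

8

|⟨(1,0)⟩| = 2 and |⟨(0,6)⟩| = 4, so |H| is a multiple of lcm(2, 4) = 4 and divides |G| = 16.
Closing under the operation: H = {(0,0), (0,2), (0,4), (0,6), (1,0), (1,2), (1,4), (1,6)}, so |H| = 8.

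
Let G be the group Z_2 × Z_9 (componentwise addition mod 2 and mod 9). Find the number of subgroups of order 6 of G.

|G| = 18 and 6 | 18, so subgroups of order 6 are possible by Lagrange.
The subgroups of order 6 are: {(0,0), (0,3), (0,6), (1,0), (1,3), (1,6)}.
So G has 1 subgroup of order 6.

1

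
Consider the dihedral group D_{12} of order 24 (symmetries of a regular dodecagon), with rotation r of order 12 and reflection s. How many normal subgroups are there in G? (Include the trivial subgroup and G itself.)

9

G has 34 subgroups. Checking conjugation-invariance by order — order 1: 1/1 normal; order 2: 1/13 normal; order 3: 1/1 normal; order 4: 1/7 normal; order 6: 1/5 normal; order 8: 0/3 normal; order 12: 3/3 normal; order 24: 1/1 normal.
Total normal subgroups: 9.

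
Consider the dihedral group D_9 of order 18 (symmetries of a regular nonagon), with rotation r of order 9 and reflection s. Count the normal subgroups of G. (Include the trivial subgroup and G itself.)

G has 16 subgroups. Checking conjugation-invariance by order — order 1: 1/1 normal; order 2: 0/9 normal; order 3: 1/1 normal; order 6: 0/3 normal; order 9: 1/1 normal; order 18: 1/1 normal.
Total normal subgroups: 4.

4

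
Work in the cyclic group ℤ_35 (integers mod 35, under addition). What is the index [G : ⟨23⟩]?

1

|⟨23⟩| = 35 and |G| = 35.
By Lagrange, [G : H] = |G|/|H| = 35/35 = 1.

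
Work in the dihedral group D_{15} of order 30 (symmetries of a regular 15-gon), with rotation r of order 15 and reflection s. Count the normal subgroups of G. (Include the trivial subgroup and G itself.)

G has 28 subgroups. Checking conjugation-invariance by order — order 1: 1/1 normal; order 2: 0/15 normal; order 3: 1/1 normal; order 5: 1/1 normal; order 6: 0/5 normal; order 10: 0/3 normal; order 15: 1/1 normal; order 30: 1/1 normal.
Total normal subgroups: 5.

5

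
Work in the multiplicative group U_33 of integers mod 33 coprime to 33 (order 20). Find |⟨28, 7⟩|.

10

|⟨28⟩| = 10 and |⟨7⟩| = 10, so |H| is a multiple of lcm(10, 10) = 10 and divides |G| = 20.
Closing under the operation: H = {1, 4, 7, 10, 13, 16, 19, 25, 28, 31}, so |H| = 10.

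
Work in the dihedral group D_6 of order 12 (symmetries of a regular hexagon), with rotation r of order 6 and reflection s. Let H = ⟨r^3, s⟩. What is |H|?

4

|⟨r^3⟩| = 2 and |⟨s⟩| = 2, so |H| is a multiple of lcm(2, 2) = 2 and divides |G| = 12.
Closing under the operation: H = {e, r^3, s, r^3s}, so |H| = 4.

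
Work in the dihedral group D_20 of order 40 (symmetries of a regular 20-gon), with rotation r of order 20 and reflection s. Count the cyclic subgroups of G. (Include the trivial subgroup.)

26

Group the elements of G by the cyclic subgroup they generate; each cyclic subgroup of order d accounts for φ(d) elements.
Cyclic subgroups by order — order 1: 1; order 2: 21; order 4: 1; order 5: 1; order 10: 1; order 20: 1.
Total: 26.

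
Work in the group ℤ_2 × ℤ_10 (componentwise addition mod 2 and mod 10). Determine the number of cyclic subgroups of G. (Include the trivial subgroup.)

8

Group the elements of G by the cyclic subgroup they generate; each cyclic subgroup of order d accounts for φ(d) elements.
Cyclic subgroups by order — order 1: 1; order 2: 3; order 5: 1; order 10: 3.
Total: 8.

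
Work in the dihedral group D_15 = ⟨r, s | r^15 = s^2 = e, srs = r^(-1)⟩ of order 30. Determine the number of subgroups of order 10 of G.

3

|G| = 30 and 10 | 30, so subgroups of order 10 are possible by Lagrange.
The subgroups of order 10 are: {e, r^3, r^6, r^9, r^12, rs, r^4s, r^7s, r^10s, r^13s}; {e, r^3, r^6, r^9, r^12, r^2s, r^5s, r^8s, r^11s, r^14s}; {e, r^3, r^6, r^9, r^12, s, r^3s, r^6s, r^9s, r^12s}.
So G has 3 subgroups of order 10.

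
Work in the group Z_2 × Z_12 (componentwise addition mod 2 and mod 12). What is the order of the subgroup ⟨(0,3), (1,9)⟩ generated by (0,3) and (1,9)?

8

|⟨(0,3)⟩| = 4 and |⟨(1,9)⟩| = 4, so |H| is a multiple of lcm(4, 4) = 4 and divides |G| = 24.
Closing under the operation: H = {(0,0), (0,3), (0,6), (0,9), (1,0), (1,3), (1,6), (1,9)}, so |H| = 8.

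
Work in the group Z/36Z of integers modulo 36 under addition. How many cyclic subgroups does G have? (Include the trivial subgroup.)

A cyclic subgroup of order d is generated by each of its φ(d) elements of order d, so the cyclic subgroups of order d number (#elements of order d)/φ(d).
Cyclic subgroups by order — order 1: 1; order 2: 1; order 3: 1; order 4: 1; order 6: 1; order 9: 1; order 12: 1; order 18: 1; order 36: 1.
Total: 9.

9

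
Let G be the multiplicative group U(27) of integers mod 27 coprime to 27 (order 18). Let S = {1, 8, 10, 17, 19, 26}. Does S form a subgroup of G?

Yes

|S| = 6 divides |G| = 18, consistent with Lagrange.
S contains the identity, every element's inverse is in S, and S is closed under ·: it is a subgroup.
In fact S = ⟨17⟩.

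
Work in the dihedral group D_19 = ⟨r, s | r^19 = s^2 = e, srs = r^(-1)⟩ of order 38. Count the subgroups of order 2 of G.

19

|G| = 38 and 2 | 38, so subgroups of order 2 are possible by Lagrange.
The subgroups of order 2 are: {e, r^10s}; {e, r^11s}; {e, r^12s}; {e, r^13s}; … (19 in all).
So G has 19 subgroups of order 2.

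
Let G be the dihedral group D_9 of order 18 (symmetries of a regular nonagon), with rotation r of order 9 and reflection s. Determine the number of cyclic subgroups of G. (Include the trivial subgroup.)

Group the elements of G by the cyclic subgroup they generate; each cyclic subgroup of order d accounts for φ(d) elements.
Cyclic subgroups by order — order 1: 1; order 2: 9; order 3: 1; order 9: 1.
Total: 12.

12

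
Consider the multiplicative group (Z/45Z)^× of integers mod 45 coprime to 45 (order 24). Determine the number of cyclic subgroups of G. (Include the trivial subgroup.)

Each element a generates a cyclic subgroup ⟨a⟩; distinct elements may generate the same one (a cyclic group of order d has φ(d) generators).
Cyclic subgroups by order — order 1: 1; order 2: 3; order 3: 1; order 4: 2; order 6: 3; order 12: 2.
Total: 12.

12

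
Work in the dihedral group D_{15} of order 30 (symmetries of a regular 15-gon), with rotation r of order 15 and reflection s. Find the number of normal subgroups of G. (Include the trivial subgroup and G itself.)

5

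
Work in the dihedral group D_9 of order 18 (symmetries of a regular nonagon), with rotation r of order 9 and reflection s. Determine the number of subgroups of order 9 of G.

|G| = 18 and 9 | 18, so subgroups of order 9 are possible by Lagrange.
The subgroups of order 9 are: {e, r, r^2, r^3, r^4, r^5, r^6, r^7, r^8}.
So G has 1 subgroup of order 9.

1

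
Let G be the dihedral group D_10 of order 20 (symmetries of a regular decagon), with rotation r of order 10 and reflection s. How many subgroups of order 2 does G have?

11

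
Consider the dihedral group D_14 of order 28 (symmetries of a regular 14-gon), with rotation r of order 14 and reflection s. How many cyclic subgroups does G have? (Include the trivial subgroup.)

18

Each element a generates a cyclic subgroup ⟨a⟩; distinct elements may generate the same one (a cyclic group of order d has φ(d) generators).
Cyclic subgroups by order — order 1: 1; order 2: 15; order 7: 1; order 14: 1.
Total: 18.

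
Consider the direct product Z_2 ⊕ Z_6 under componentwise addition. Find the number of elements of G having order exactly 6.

6

An element (a,b) has order lcm(ord(a), ord(b)); count pairs with lcm equal to 6.
Enumerating gives 6 such elements.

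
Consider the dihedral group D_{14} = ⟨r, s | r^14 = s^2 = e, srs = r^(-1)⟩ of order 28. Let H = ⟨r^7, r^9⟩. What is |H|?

14

|⟨r^7⟩| = 2 and |⟨r^9⟩| = 14, so |H| is a multiple of lcm(2, 14) = 14 and divides |G| = 28.
Closing under the operation: H = {e, r, r^2, r^3, r^4, r^5, r^6, r^7, r^8, r^9, r^10, r^11, r^12, r^13}, so |H| = 14.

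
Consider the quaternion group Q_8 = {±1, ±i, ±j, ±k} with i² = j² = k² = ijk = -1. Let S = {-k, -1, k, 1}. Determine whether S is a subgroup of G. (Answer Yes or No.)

Yes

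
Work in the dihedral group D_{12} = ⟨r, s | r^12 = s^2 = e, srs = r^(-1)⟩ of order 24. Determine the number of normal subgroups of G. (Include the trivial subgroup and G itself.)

G has 34 subgroups. Checking conjugation-invariance by order — order 1: 1/1 normal; order 2: 1/13 normal; order 3: 1/1 normal; order 4: 1/7 normal; order 6: 1/5 normal; order 8: 0/3 normal; order 12: 3/3 normal; order 24: 1/1 normal.
Total normal subgroups: 9.

9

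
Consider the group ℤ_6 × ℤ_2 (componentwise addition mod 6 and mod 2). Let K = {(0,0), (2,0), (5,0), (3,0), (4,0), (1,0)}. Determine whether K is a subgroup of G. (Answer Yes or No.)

|K| = 6 divides |G| = 12, consistent with Lagrange.
K contains the identity, every element's inverse is in K, and K is closed under +: it is a subgroup.
In fact K = ⟨(5,0)⟩.

Yes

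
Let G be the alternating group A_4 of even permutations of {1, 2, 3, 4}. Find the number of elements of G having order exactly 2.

The elements of order 2 are: (1 2)(3 4), (1 3)(2 4), (1 4)(2 3).
That's 3.

3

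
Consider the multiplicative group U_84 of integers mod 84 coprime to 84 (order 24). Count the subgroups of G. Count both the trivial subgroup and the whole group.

|G| = 24, so by Lagrange every subgroup order divides 24. Divisors: 1, 2, 3, 4, 6, 8, 12, 24.
Subgroups by order — order 1: 1; order 2: 7; order 3: 1; order 4: 7; order 6: 7; order 8: 1; order 12: 7; order 24: 1.
Total: 1 + 7 + 1 + 7 + 7 + 1 + 7 + 1 = 32.

32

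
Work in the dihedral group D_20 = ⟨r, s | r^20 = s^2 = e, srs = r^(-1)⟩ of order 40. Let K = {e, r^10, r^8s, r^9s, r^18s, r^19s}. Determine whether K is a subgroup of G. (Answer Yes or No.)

No

|K| = 6 does not divide |G| = 40, so by Lagrange K is not a subgroup.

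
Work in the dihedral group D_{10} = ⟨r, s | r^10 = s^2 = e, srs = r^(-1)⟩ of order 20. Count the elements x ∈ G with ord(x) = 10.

The elements of order 10 are: r, r^3, r^7, r^9.
That's 4.

4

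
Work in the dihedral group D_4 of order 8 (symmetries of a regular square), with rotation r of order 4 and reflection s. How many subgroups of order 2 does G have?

5

|G| = 8 and 2 | 8, so subgroups of order 2 are possible by Lagrange.
The subgroups of order 2 are: {e, r^2}; {e, r^2s}; {e, r^3s}; {e, rs}; … (5 in all).
So G has 5 subgroups of order 2.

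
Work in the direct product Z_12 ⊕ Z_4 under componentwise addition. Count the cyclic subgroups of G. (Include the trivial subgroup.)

20

Group the elements of G by the cyclic subgroup they generate; each cyclic subgroup of order d accounts for φ(d) elements.
Cyclic subgroups by order — order 1: 1; order 2: 3; order 3: 1; order 4: 6; order 6: 3; order 12: 6.
Total: 20.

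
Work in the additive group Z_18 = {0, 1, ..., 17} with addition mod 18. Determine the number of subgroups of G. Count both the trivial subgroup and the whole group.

A cyclic group of order 18 has exactly one subgroup for each divisor of 18.
Divisors of 18: 1, 2, 3, 6, 9, 18.
So Z_18 has 6 subgroups.

6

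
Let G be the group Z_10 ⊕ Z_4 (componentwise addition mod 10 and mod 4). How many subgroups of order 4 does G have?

|G| = 40 and 4 | 40, so subgroups of order 4 are possible by Lagrange.
The subgroups of order 4 are: {(0,0), (0,1), (0,2), (0,3)}; {(0,0), (0,2), (5,0), (5,2)}; {(0,0), (0,2), (5,1), (5,3)}.
So G has 3 subgroups of order 4.

3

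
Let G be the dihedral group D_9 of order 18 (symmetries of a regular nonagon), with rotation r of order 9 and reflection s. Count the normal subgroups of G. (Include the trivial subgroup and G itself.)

G has 16 subgroups. Checking conjugation-invariance by order — order 1: 1/1 normal; order 2: 0/9 normal; order 3: 1/1 normal; order 6: 0/3 normal; order 9: 1/1 normal; order 18: 1/1 normal.
Total normal subgroups: 4.

4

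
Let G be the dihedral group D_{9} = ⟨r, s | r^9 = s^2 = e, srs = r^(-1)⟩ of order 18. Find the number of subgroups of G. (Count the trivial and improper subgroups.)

16

|G| = 18, so by Lagrange every subgroup order divides 18. Divisors: 1, 2, 3, 6, 9, 18.
Subgroups by order — order 1: 1; order 2: 9; order 3: 1; order 6: 3; order 9: 1; order 18: 1.
Total: 1 + 9 + 1 + 3 + 1 + 1 = 16.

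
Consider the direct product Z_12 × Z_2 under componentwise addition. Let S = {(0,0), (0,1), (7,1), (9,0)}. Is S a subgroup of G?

No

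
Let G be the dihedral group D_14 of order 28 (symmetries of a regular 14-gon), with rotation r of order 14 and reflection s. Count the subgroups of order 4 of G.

|G| = 28 and 4 | 28, so subgroups of order 4 are possible by Lagrange.
The subgroups of order 4 are: {e, r^7, r^3s, r^10s}; {e, r^7, r^4s, r^11s}; {e, r^7, r^5s, r^12s}; {e, r^7, r^6s, r^13s}; … (7 in all).
So G has 7 subgroups of order 4.

7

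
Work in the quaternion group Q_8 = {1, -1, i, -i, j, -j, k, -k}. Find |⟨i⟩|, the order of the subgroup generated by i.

4

Computing powers of i: the smallest k with (i)^k = e is k = 4.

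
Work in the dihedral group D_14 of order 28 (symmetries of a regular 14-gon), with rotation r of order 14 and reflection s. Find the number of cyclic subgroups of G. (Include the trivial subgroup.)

Group the elements of G by the cyclic subgroup they generate; each cyclic subgroup of order d accounts for φ(d) elements.
Cyclic subgroups by order — order 1: 1; order 2: 15; order 7: 1; order 14: 1.
Total: 18.

18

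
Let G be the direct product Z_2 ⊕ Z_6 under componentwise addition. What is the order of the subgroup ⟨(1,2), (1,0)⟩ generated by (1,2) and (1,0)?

|⟨(1,2)⟩| = 6 and |⟨(1,0)⟩| = 2, so |H| is a multiple of lcm(6, 2) = 6 and divides |G| = 12.
Closing under the operation: H = {(0,0), (0,2), (0,4), (1,0), (1,2), (1,4)}, so |H| = 6.

6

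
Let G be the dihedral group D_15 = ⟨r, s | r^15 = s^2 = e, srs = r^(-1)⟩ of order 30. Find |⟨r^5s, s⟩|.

6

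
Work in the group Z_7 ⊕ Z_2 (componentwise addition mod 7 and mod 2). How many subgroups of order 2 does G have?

1

|G| = 14 and 2 | 14, so subgroups of order 2 are possible by Lagrange.
The subgroups of order 2 are: {(0,0), (0,1)}.
So G has 1 subgroup of order 2.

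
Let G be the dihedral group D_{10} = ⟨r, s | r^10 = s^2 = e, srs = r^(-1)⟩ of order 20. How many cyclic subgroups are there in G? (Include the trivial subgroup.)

14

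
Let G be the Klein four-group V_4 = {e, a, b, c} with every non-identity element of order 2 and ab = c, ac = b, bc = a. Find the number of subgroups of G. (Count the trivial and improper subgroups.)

5

|G| = 4, so by Lagrange every subgroup order divides 4. Divisors: 1, 2, 4.
Subgroups by order — order 1: 1; order 2: 3; order 4: 1.
Total: 1 + 3 + 1 = 5.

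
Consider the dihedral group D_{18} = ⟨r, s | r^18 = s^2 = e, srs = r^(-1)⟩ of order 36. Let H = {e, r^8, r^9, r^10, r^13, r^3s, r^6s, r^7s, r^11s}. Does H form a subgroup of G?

No

r^13 ∈ H but its inverse r^5 ∉ H, so H is not a subgroup.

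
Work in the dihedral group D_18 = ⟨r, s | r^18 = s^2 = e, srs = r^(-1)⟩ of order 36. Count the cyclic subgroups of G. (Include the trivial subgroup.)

24

Each element a generates a cyclic subgroup ⟨a⟩; distinct elements may generate the same one (a cyclic group of order d has φ(d) generators).
Cyclic subgroups by order — order 1: 1; order 2: 19; order 3: 1; order 6: 1; order 9: 1; order 18: 1.
Total: 24.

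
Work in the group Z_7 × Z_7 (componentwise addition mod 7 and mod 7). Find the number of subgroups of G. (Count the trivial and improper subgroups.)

|G| = 49, so by Lagrange every subgroup order divides 49. Divisors: 1, 7, 49.
Subgroups by order — order 1: 1; order 7: 8; order 49: 1.
Total: 1 + 8 + 1 = 10.

10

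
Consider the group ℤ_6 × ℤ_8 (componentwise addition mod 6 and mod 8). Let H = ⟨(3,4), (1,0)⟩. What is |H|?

|⟨(3,4)⟩| = 2 and |⟨(1,0)⟩| = 6, so |H| is a multiple of lcm(2, 6) = 6 and divides |G| = 48.
Closing under the operation: H = {(0,0), (0,4), (1,0), (1,4), (2,0), (2,4), (3,0), (3,4), (4,0), (4,4), (5,0), (5,4)}, so |H| = 12.

12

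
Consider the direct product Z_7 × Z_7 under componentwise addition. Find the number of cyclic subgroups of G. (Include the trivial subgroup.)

9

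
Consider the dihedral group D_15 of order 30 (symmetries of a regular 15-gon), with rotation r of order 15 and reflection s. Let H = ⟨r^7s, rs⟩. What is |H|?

|⟨r^7s⟩| = 2 and |⟨rs⟩| = 2, so |H| is a multiple of lcm(2, 2) = 2 and divides |G| = 30.
Closing under the operation: H = {e, r^3, r^6, r^9, r^12, rs, r^4s, r^7s, r^10s, r^13s}, so |H| = 10.

10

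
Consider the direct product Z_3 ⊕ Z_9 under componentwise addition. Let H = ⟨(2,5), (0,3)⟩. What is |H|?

|⟨(2,5)⟩| = 9 and |⟨(0,3)⟩| = 3, so |H| is a multiple of lcm(9, 3) = 9 and divides |G| = 27.
Closing under the operation: H = {(0,0), (0,3), (0,6), (1,1), (1,4), (1,7), (2,2), (2,5), (2,8)}, so |H| = 9.

9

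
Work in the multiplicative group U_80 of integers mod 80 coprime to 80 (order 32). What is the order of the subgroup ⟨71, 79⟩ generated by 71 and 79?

|⟨71⟩| = 2 and |⟨79⟩| = 2, so |H| is a multiple of lcm(2, 2) = 2 and divides |G| = 32.
Closing under the operation: H = {1, 9, 71, 79}, so |H| = 4.

4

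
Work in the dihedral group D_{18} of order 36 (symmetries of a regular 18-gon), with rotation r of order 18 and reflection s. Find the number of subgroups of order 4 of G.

9

|G| = 36 and 4 | 36, so subgroups of order 4 are possible by Lagrange.
The subgroups of order 4 are: {e, r^9, rs, r^10s}; {e, r^9, r^2s, r^11s}; {e, r^9, r^3s, r^12s}; {e, r^9, r^4s, r^13s}; … (9 in all).
So G has 9 subgroups of order 4.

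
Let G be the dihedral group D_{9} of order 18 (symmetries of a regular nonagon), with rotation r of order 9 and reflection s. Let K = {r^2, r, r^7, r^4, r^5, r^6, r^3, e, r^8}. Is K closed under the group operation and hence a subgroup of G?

|K| = 9 divides |G| = 18, consistent with Lagrange.
K contains the identity, every element's inverse is in K, and K is closed under ·: it is a subgroup.
In fact K = ⟨r^4⟩.

Yes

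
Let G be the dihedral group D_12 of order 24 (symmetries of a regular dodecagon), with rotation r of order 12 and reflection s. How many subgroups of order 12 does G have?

|G| = 24 and 12 | 24, so subgroups of order 12 are possible by Lagrange.
The subgroups of order 12 are: {e, r, r^2, r^3, r^4, r^5, r^6, r^7, r^8, r^9, r^10, r^11}; {e, r^2, r^4, r^6, r^8, r^10, s, r^2s, r^4s, r^6s, r^8s, r^10s}; {e, r^2, r^4, r^6, r^8, r^10, rs, r^3s, r^5s, r^7s, r^9s, r^11s}.
So G has 3 subgroups of order 12.

3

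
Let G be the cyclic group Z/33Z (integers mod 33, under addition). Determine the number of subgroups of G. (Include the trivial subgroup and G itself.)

Subgroups of the cyclic group Z/33Z correspond bijectively to divisors of 33.
Divisors of 33: 1, 3, 11, 33.
So Z/33Z has 4 subgroups.

4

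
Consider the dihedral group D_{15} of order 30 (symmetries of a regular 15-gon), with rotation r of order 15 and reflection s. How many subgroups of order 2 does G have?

15

|G| = 30 and 2 | 30, so subgroups of order 2 are possible by Lagrange.
The subgroups of order 2 are: {e, r^10s}; {e, r^11s}; {e, r^12s}; {e, r^13s}; … (15 in all).
So G has 15 subgroups of order 2.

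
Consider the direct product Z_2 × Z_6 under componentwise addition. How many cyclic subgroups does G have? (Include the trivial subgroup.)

A cyclic subgroup of order d is generated by each of its φ(d) elements of order d, so the cyclic subgroups of order d number (#elements of order d)/φ(d).
Cyclic subgroups by order — order 1: 1; order 2: 3; order 3: 1; order 6: 3.
Total: 8.

8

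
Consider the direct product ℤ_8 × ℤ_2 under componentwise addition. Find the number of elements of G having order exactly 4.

An element (a,b) has order lcm(ord(a), ord(b)); count pairs with lcm equal to 4.
Enumerating gives 4 such elements.

4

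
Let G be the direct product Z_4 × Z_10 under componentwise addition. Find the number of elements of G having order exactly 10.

An element (a,b) has order lcm(ord(a), ord(b)); count pairs with lcm equal to 10.
Enumerating gives 12 such elements.

12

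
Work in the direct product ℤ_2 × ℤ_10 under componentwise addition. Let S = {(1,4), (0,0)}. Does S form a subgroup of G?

(1,4) ∈ S but its inverse (1,6) ∉ S, so S is not a subgroup.

No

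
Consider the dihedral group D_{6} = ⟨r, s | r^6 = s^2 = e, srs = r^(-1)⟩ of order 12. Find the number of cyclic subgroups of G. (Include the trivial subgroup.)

10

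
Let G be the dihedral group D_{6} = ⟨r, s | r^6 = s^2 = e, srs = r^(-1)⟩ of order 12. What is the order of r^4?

Computing powers of r^4: the smallest k with (r^4)^k = e is k = 3.

3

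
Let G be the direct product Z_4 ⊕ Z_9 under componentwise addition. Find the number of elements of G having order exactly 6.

2

An element (a,b) has order lcm(ord(a), ord(b)); count pairs with lcm equal to 6.
Enumerating gives 2 such elements.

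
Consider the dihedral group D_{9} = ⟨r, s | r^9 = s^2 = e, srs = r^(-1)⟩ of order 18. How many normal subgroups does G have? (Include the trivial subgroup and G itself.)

4

G has 16 subgroups. Checking conjugation-invariance by order — order 1: 1/1 normal; order 2: 0/9 normal; order 3: 1/1 normal; order 6: 0/3 normal; order 9: 1/1 normal; order 18: 1/1 normal.
Total normal subgroups: 4.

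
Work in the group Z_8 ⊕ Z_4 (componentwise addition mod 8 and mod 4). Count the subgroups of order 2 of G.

|G| = 32 and 2 | 32, so subgroups of order 2 are possible by Lagrange.
The subgroups of order 2 are: {(0,0), (0,2)}; {(0,0), (4,0)}; {(0,0), (4,2)}.
So G has 3 subgroups of order 2.

3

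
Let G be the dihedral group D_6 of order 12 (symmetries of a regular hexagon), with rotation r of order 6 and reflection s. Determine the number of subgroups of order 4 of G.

3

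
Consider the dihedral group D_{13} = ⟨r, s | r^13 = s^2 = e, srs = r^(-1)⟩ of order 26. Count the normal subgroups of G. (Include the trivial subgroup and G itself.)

3

G has 16 subgroups. Checking conjugation-invariance by order — order 1: 1/1 normal; order 2: 0/13 normal; order 13: 1/1 normal; order 26: 1/1 normal.
Total normal subgroups: 3.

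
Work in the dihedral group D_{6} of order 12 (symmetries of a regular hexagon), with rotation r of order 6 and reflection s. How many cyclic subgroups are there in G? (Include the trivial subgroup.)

A cyclic subgroup of order d is generated by each of its φ(d) elements of order d, so the cyclic subgroups of order d number (#elements of order d)/φ(d).
Cyclic subgroups by order — order 1: 1; order 2: 7; order 3: 1; order 6: 1.
Total: 10.

10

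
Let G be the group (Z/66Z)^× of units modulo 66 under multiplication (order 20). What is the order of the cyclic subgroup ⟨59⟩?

Compute successive powers of 59 mod 66: 59, 49, 53, 25, 23, 37, 5, 31, …; 59^10 ≡ 1 (mod 66).
So |⟨59⟩| = 10.

10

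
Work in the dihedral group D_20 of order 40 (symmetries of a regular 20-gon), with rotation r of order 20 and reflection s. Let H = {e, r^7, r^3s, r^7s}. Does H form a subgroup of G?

No

r^7 ∈ H but its inverse r^13 ∉ H, so H is not a subgroup.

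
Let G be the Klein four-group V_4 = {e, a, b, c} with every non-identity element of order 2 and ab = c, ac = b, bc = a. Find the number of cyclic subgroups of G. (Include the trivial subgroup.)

A cyclic subgroup of order d is generated by each of its φ(d) elements of order d, so the cyclic subgroups of order d number (#elements of order d)/φ(d).
Cyclic subgroups by order — order 1: 1; order 2: 3.
Total: 4.

4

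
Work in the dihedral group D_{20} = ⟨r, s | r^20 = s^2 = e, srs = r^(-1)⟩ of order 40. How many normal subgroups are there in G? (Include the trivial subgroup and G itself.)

G has 48 subgroups. Checking conjugation-invariance by order — order 1: 1/1 normal; order 2: 1/21 normal; order 4: 1/11 normal; order 5: 1/1 normal; order 8: 0/5 normal; order 10: 1/5 normal; order 20: 3/3 normal; order 40: 1/1 normal.
Total normal subgroups: 9.

9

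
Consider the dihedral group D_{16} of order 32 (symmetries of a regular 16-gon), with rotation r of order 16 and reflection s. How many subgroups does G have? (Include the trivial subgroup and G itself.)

36

|G| = 32, so by Lagrange every subgroup order divides 32. Divisors: 1, 2, 4, 8, 16, 32.
Subgroups by order — order 1: 1; order 2: 17; order 4: 9; order 8: 5; order 16: 3; order 32: 1.
Total: 1 + 17 + 9 + 5 + 3 + 1 = 36.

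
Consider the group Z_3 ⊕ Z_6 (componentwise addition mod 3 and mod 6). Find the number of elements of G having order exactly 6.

8

An element (a,b) has order lcm(ord(a), ord(b)); count pairs with lcm equal to 6.
Enumerating gives 8 such elements.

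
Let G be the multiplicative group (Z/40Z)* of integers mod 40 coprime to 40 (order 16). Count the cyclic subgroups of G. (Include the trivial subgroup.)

12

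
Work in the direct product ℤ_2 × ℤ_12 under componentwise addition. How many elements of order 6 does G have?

6

An element (a,b) has order lcm(ord(a), ord(b)); count pairs with lcm equal to 6.
Enumerating gives 6 such elements.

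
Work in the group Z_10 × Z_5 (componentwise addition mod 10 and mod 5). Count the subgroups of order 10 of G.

6

|G| = 50 and 10 | 50, so subgroups of order 10 are possible by Lagrange.
The subgroups of order 10 are: {(0,0), (0,1), (0,2), (0,3), (0,4), (5,0), (5,1), (5,2), (5,3), (5,4)}; {(0,0), (1,0), (2,0), (3,0), (4,0), (5,0), (6,0), (7,0), (8,0), (9,0)}; {(0,0), (1,1), (2,2), (3,3), (4,4), (5,0), (6,1), (7,2), (8,3), (9,4)}; {(0,0), (1,2), (2,4), (3,1), (4,3), (5,0), (6,2), (7,4), (8,1), (9,3)}; … (6 in all).
So G has 6 subgroups of order 10.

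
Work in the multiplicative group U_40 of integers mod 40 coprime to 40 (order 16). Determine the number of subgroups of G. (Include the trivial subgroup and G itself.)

27

|G| = 16, so by Lagrange every subgroup order divides 16. Divisors: 1, 2, 4, 8, 16.
Subgroups by order — order 1: 1; order 2: 7; order 4: 11; order 8: 7; order 16: 1.
Total: 1 + 7 + 11 + 7 + 1 = 27.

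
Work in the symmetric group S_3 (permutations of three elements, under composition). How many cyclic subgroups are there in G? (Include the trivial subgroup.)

5

Group the elements of G by the cyclic subgroup they generate; each cyclic subgroup of order d accounts for φ(d) elements.
Cyclic subgroups by order — order 1: 1; order 2: 3; order 3: 1.
Total: 5.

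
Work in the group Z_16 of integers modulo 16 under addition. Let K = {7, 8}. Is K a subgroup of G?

No

The identity 0 ∉ K, so K is not a subgroup.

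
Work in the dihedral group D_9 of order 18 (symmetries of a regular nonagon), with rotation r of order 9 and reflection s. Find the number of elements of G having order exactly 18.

0

No element of G has order 18 (even though 18 | 18).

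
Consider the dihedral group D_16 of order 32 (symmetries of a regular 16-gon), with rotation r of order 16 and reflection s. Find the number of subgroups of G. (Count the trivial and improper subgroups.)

|G| = 32, so by Lagrange every subgroup order divides 32. Divisors: 1, 2, 4, 8, 16, 32.
Subgroups by order — order 1: 1; order 2: 17; order 4: 9; order 8: 5; order 16: 3; order 32: 1.
Total: 1 + 17 + 9 + 5 + 3 + 1 = 36.

36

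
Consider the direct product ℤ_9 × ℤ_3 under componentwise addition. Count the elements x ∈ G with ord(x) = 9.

18

An element (a,b) has order lcm(ord(a), ord(b)); count pairs with lcm equal to 9.
Enumerating gives 18 such elements.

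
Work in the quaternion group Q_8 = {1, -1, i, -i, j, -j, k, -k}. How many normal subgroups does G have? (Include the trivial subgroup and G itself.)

6

G has 6 subgroups. Checking conjugation-invariance by order — order 1: 1/1 normal; order 2: 1/1 normal; order 4: 3/3 normal; order 8: 1/1 normal.
Total normal subgroups: 6.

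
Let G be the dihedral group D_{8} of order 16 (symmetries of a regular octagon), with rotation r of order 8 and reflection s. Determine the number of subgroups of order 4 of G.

5

|G| = 16 and 4 | 16, so subgroups of order 4 are possible by Lagrange.
The subgroups of order 4 are: {e, r^2, r^4, r^6}; {e, r^4, r^2s, r^6s}; {e, r^4, r^3s, r^7s}; {e, r^4, s, r^4s}; … (5 in all).
So G has 5 subgroups of order 4.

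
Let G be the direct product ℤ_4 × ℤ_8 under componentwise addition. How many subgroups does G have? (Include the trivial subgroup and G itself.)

22

|G| = 32, so by Lagrange every subgroup order divides 32. Divisors: 1, 2, 4, 8, 16, 32.
Subgroups by order — order 1: 1; order 2: 3; order 4: 7; order 8: 7; order 16: 3; order 32: 1.
Total: 1 + 3 + 7 + 7 + 3 + 1 = 22.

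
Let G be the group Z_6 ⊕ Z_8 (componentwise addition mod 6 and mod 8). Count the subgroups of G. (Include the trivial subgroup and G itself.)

22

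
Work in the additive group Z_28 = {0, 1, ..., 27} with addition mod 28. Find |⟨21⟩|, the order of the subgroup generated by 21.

In Z_28, the order of an element a is n/gcd(a, n).
gcd(21, 28) = 7, so |⟨21⟩| = 28/7 = 4.

4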